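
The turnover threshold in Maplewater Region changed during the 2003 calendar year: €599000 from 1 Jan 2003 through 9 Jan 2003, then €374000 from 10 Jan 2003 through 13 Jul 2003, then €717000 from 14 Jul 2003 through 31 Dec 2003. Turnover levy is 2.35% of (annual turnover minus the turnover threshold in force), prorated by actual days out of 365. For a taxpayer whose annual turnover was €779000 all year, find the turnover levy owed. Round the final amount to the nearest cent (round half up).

1 Jan – 9 Jan 2003: 9 days, exemption €599000 → (€779000 − €599000) × 2.35% × 9/365 = €104.3014
10 Jan – 13 Jul 2003: 185 days, exemption €374000 → (€779000 − €374000) × 2.35% × 185/365 = €4823.9384
14 Jul – 31 Dec 2003: 171 days, exemption €717000 → (€779000 − €717000) × 2.35% × 171/365 = €682.5945
Total = €5610.8342

€5610.83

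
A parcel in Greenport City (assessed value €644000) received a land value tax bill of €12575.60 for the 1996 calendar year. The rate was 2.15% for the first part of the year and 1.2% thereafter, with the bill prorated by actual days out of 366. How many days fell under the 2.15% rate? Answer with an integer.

290 days

Let d = days at the first rate; then 366 − d days at the second rate.
€644000 × [2.15%·d + 1.2%·(366−d)] / 366 = €12575.60
Solving gives d = 290, so the new rate took effect on October 17, 1996.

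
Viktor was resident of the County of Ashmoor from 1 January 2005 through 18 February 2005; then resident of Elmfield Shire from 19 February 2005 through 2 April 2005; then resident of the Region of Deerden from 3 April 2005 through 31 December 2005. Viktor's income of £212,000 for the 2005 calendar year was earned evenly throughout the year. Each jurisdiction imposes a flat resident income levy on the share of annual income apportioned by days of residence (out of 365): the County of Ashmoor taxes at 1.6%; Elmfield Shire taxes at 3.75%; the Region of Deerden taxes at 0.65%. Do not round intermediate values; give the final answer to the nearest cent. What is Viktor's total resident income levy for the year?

The County of Ashmoor, 1 January – 18 February 2005: 49 days → £212,000 × 1.6% × 49/365 = £455.3644
Elmfield Shire, 19 February – 2 April 2005: 43 days → £212,000 × 3.75% × 43/365 = £936.5753
The Region of Deerden, 3 April – 31 December 2005: 273 days → £212,000 × 0.65% × 273/365 = £1,030.6685
Total = £2,422.6082

£2,422.61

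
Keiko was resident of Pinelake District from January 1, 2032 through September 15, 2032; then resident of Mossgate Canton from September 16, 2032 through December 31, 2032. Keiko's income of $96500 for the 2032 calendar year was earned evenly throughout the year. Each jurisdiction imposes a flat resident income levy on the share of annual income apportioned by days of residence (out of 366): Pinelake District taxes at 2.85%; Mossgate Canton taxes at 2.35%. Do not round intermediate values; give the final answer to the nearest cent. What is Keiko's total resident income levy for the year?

Pinelake District, January 1 – September 15, 2032: 259 days → $96500 × 2.85% × 259/366 = $1946.2152
Mossgate Canton, September 16 – December 31, 2032: 107 days → $96500 × 2.35% × 107/366 = $662.9761
Total = $2609.1913

$2609.19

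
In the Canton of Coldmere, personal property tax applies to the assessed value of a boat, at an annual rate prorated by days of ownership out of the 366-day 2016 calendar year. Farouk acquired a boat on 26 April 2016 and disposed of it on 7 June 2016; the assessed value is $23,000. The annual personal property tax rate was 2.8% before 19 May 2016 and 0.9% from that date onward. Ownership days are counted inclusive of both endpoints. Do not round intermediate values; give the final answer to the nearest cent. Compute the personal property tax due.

26 April – 18 May 2016: 23 days at 2.8% → $23,000 × 2.8% × 23/366 = $40.4699
19 May – 7 June 2016: 20 days at 0.9% → $23,000 × 0.9% × 20/366 = $11.3115
Total = $51.7814

$51.78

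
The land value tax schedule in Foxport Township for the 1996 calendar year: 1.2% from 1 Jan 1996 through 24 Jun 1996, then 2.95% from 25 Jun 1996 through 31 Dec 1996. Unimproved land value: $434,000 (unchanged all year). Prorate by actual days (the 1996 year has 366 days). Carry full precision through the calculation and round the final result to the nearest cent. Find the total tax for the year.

$9,150.76

1 Jan – 24 Jun 1996: 176 days at 1.2% → $434,000 × 1.2% × 176/366 = $2,504.3934
25 Jun – 31 Dec 1996: 190 days at 2.95% → $434,000 × 2.95% × 190/366 = $6,646.3661
Total = $9,150.7596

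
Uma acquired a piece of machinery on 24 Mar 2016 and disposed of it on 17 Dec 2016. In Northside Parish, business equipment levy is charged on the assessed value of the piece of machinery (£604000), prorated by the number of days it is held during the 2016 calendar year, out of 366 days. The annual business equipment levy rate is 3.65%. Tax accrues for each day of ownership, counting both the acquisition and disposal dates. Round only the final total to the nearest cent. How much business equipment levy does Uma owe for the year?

£16203.21

Days held (24 Mar – 17 Dec 2016): 269 out of 366
Tax = £604000 × 3.65% × 269/366 = £16203.2077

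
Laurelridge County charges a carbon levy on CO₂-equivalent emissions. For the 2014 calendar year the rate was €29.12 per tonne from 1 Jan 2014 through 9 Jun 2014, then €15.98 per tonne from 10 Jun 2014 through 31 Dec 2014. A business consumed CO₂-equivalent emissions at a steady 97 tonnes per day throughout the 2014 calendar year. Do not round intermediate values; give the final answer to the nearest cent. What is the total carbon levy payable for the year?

1 Jan – 9 Jun 2014: 160 days × 97 tonnes/day = 15,520 tonnes at €29.12/tonne → €451942.40
10 Jun – 31 Dec 2014: 205 days × 97 tonnes/day = 19,885 tonnes at €15.98/tonne → €317762.30

€769704.70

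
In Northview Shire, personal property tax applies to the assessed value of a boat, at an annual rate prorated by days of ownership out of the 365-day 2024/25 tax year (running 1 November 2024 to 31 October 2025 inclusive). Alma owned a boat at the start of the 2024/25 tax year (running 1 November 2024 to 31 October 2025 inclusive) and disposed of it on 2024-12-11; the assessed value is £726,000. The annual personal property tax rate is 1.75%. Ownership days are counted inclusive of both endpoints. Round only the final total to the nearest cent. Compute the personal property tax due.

£1,427.14

Days held (2024-11-01 to 2024-12-11): 41 out of 365
Tax = £726,000 × 1.75% × 41/365 = £1,427.1370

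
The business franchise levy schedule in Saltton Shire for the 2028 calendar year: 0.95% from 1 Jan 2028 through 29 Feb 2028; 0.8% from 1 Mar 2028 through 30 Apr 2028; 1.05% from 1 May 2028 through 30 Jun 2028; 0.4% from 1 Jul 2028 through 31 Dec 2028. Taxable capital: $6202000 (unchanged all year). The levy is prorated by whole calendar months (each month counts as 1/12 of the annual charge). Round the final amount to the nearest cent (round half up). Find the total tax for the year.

1 Jan – 29 Feb 2028: 2 months at 0.95% → $6202000 × 0.95% × 2/12 = $9819.8333
1 Mar – 30 Apr 2028: 2 months at 0.8% → $6202000 × 0.8% × 2/12 = $8269.3333
1 May – 30 Jun 2028: 2 months at 1.05% → $6202000 × 1.05% × 2/12 = $10853.5000
1 Jul – 31 Dec 2028: 6 months at 0.4% → $6202000 × 0.4% × 6/12 = $12404.0000
Total = $41346.6667

$41346.67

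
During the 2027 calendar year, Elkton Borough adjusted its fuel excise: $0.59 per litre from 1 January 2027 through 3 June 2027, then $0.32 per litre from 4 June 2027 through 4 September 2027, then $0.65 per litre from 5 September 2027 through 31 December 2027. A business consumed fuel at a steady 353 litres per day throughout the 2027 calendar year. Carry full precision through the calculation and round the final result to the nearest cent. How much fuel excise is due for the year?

1 January – 3 June 2027: 154 days × 353 litres/day = 54,362 litres at $0.59/litre → $32073.58
4 June – 4 September 2027: 93 days × 353 litres/day = 32,829 litres at $0.32/litre → $10505.28
5 September – 31 December 2027: 118 days × 353 litres/day = 41,654 litres at $0.65/litre → $27075.10

$69653.96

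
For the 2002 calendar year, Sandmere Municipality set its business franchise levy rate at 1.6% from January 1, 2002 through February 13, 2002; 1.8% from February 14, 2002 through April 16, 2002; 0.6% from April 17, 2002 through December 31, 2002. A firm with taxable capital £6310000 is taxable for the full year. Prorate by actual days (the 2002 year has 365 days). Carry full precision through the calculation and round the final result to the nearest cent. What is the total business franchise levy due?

£58328.60

January 1 – February 13, 2002: 44 days at 1.6% → £6310000 × 1.6% × 44/365 = £12170.5205
February 14 – April 16, 2002: 62 days at 1.8% → £6310000 × 1.8% × 62/365 = £19293.0411
April 17 – December 31, 2002: 259 days at 0.6% → £6310000 × 0.6% × 259/365 = £26865.0411
Total = £58328.6027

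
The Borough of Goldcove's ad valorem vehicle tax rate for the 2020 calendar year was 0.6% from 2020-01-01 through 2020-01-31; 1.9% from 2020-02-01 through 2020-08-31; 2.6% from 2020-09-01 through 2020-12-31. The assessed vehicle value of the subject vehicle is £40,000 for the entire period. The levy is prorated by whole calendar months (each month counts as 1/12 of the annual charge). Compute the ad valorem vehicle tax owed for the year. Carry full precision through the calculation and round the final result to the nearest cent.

2020-01-01 to 2020-01-31: 1 month at 0.6% → £40,000 × 0.6% × 1/12 = £20.0000
2020-02-01 to 2020-08-31: 7 months at 1.9% → £40,000 × 1.9% × 7/12 = £443.3333
2020-09-01 to 2020-12-31: 4 months at 2.6% → £40,000 × 2.6% × 4/12 = £346.6667
Total = £810.0000

£810.00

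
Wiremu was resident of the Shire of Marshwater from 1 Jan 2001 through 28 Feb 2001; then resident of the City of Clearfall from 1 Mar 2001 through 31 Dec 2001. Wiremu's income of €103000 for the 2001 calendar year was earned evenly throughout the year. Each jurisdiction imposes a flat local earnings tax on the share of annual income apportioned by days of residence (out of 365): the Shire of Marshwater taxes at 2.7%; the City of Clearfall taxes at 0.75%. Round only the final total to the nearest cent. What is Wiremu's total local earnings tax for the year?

The Shire of Marshwater, 1 Jan – 28 Feb 2001: 59 days → €103000 × 2.7% × 59/365 = €449.5315
The City of Clearfall, 1 Mar – 31 Dec 2001: 306 days → €103000 × 0.75% × 306/365 = €647.6301
Total = €1097.1616

€1097.16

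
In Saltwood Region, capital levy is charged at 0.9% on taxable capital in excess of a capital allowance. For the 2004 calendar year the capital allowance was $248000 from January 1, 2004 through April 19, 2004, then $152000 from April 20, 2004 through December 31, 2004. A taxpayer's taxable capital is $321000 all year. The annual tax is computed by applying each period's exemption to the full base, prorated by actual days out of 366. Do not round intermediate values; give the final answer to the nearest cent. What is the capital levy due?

January 1 – April 19, 2004: 110 days, exemption $248000 → ($321000 − $248000) × 0.9% × 110/366 = $197.4590
April 20 – December 31, 2004: 256 days, exemption $152000 → ($321000 − $152000) × 0.9% × 256/366 = $1063.8689
Total = $1261.3279

$1261.33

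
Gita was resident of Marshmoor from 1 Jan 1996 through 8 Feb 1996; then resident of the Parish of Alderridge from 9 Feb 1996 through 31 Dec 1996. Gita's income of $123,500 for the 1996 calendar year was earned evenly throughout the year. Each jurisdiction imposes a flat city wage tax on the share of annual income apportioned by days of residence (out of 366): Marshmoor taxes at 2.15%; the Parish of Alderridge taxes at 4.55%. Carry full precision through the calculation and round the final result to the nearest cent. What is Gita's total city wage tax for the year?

$5,303.41

Marshmoor, 1 Jan – 8 Feb 1996: 39 days → $123,500 × 2.15% × 39/366 = $282.9365
The Parish of Alderridge, 9 Feb – 31 Dec 1996: 327 days → $123,500 × 4.55% × 327/366 = $5,020.4775
Total = $5,303.4139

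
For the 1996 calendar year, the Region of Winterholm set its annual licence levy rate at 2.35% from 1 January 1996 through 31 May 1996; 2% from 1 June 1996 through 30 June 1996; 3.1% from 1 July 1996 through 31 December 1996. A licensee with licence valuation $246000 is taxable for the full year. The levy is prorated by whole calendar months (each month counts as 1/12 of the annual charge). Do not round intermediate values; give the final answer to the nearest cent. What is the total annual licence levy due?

1 January – 31 May 1996: 5 months at 2.35% → $246000 × 2.35% × 5/12 = $2408.7500
1 June – 30 June 1996: 1 month at 2% → $246000 × 2% × 1/12 = $410.0000
1 July – 31 December 1996: 6 months at 3.1% → $246000 × 3.1% × 6/12 = $3813.0000
Total = $6631.7500

$6631.75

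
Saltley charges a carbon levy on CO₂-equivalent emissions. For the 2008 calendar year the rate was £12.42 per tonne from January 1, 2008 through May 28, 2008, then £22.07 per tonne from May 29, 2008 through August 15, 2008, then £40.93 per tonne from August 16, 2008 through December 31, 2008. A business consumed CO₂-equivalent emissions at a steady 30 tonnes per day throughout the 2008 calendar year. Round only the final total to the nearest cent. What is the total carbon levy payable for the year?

January 1 – May 28, 2008: 149 days × 30 tonnes/day = 4,470 tonnes at £12.42/tonne → £55,517.40
May 29 – August 15, 2008: 79 days × 30 tonnes/day = 2,370 tonnes at £22.07/tonne → £52,305.90
August 16 – December 31, 2008: 138 days × 30 tonnes/day = 4,140 tonnes at £40.93/tonne → £169,450.20

£277,273.50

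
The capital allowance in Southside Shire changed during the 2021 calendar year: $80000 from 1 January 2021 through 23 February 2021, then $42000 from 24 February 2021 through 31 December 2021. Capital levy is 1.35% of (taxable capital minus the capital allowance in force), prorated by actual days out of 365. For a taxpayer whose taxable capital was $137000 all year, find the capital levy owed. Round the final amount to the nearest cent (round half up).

$1206.60

1 January – 23 February 2021: 54 days, exemption $80000 → ($137000 − $80000) × 1.35% × 54/365 = $113.8438
24 February – 31 December 2021: 311 days, exemption $42000 → ($137000 − $42000) × 1.35% × 311/365 = $1092.7603
Total = $1206.6041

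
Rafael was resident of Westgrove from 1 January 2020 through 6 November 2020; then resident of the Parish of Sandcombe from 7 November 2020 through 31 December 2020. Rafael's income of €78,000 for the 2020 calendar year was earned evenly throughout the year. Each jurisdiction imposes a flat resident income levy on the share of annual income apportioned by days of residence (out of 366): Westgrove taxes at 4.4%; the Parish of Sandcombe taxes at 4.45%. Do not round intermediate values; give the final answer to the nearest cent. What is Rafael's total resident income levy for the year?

Westgrove, 1 January – 6 November 2020: 311 days → €78,000 × 4.4% × 311/366 = €2,916.2623
The Parish of Sandcombe, 7 November – 31 December 2020: 55 days → €78,000 × 4.45% × 55/366 = €521.5984
Total = €3,437.8607

€3,437.86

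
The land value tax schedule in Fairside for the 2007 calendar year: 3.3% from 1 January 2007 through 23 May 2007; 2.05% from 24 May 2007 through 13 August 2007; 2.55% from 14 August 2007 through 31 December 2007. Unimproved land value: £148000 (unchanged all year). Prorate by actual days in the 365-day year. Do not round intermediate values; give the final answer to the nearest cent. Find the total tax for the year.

1 January – 23 May 2007: 143 days at 3.3% → £148000 × 3.3% × 143/365 = £1913.4575
24 May – 13 August 2007: 82 days at 2.05% → £148000 × 2.05% × 82/365 = £681.6110
14 August – 31 December 2007: 140 days at 2.55% → £148000 × 2.55% × 140/365 = £1447.5616
Total = £4042.6301

£4042.63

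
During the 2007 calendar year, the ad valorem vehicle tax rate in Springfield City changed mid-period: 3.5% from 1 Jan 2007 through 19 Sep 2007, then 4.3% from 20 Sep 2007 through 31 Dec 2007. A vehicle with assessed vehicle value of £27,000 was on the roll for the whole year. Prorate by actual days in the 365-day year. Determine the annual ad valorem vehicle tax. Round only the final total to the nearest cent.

1 Jan – 19 Sep 2007: 262 days at 3.5% → £27,000 × 3.5% × 262/365 = £678.3288
20 Sep – 31 Dec 2007: 103 days at 4.3% → £27,000 × 4.3% × 103/365 = £327.6247
Total = £1,005.9534

£1,005.95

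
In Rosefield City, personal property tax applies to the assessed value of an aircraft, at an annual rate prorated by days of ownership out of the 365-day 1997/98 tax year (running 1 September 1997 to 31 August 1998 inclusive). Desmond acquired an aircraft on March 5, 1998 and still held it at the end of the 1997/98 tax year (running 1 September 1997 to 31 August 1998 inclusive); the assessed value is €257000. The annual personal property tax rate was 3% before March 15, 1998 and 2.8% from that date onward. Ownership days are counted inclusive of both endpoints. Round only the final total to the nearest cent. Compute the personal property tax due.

€3562.79

March 5 – March 14, 1998: 10 days at 3% → €257000 × 3% × 10/365 = €211.2329
March 15 – August 31, 1998: 170 days at 2.8% → €257000 × 2.8% × 170/365 = €3351.5616
Total = €3562.7945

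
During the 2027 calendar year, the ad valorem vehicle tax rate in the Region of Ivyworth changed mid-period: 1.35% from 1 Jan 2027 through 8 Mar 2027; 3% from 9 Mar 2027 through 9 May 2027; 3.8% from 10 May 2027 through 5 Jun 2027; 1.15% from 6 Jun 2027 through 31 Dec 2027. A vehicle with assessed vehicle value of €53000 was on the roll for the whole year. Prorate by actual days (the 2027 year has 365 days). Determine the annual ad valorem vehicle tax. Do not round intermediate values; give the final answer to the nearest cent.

€899.40

1 Jan – 8 Mar 2027: 67 days at 1.35% → €53000 × 1.35% × 67/365 = €131.3384
9 Mar – 9 May 2027: 62 days at 3% → €53000 × 3% × 62/365 = €270.0822
10 May – 5 Jun 2027: 27 days at 3.8% → €53000 × 3.8% × 27/365 = €148.9808
6 Jun – 31 Dec 2027: 209 days at 1.15% → €53000 × 1.15% × 209/365 = €349.0014
Total = €899.4027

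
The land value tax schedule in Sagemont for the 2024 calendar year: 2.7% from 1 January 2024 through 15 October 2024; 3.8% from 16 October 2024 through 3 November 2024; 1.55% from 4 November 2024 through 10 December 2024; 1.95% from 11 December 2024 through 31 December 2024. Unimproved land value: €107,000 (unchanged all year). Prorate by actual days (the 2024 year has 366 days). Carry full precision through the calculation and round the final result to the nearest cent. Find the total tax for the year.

1 January – 15 October 2024: 289 days at 2.7% → €107,000 × 2.7% × 289/366 = €2,281.2049
16 October – 3 November 2024: 19 days at 3.8% → €107,000 × 3.8% × 19/366 = €211.0765
4 November – 10 December 2024: 37 days at 1.55% → €107,000 × 1.55% × 37/366 = €167.6626
11 December – 31 December 2024: 21 days at 1.95% → €107,000 × 1.95% × 21/366 = €119.7172
Total = €2,779.6612

€2,779.66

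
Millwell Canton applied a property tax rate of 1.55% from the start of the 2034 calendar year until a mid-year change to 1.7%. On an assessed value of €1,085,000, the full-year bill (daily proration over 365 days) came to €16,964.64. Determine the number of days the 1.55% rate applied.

332 days

Let d = days at the first rate; then 365 − d days at the second rate.
€1,085,000 × [1.55%·d + 1.7%·(365−d)] / 365 = €16,964.64
Solving gives d = 332, so the new rate took effect on 29 Nov 2034.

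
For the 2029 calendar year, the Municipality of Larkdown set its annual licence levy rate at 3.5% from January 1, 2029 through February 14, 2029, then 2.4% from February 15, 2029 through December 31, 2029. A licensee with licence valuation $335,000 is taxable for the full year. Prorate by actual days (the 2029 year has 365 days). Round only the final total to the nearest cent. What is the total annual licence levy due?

$8,494.32

January 1 – February 14, 2029: 45 days at 3.5% → $335,000 × 3.5% × 45/365 = $1,445.5479
February 15 – December 31, 2029: 320 days at 2.4% → $335,000 × 2.4% × 320/365 = $7,048.7671
Total = $8,494.3151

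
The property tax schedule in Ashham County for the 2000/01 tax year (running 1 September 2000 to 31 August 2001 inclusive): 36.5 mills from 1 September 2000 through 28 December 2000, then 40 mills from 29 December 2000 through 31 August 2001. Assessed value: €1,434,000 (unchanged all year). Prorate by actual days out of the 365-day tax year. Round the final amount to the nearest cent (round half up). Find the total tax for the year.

1 September – 28 December 2000: 119 days at 36.5 mills → €1,434,000 × 3.65% × 119/365 = €17,064.6000
29 December 2000 – 31 August 2001: 246 days at 40 mills → €1,434,000 × 4% × 246/365 = €38,659.0685
Total = €55,723.6685

€55,723.67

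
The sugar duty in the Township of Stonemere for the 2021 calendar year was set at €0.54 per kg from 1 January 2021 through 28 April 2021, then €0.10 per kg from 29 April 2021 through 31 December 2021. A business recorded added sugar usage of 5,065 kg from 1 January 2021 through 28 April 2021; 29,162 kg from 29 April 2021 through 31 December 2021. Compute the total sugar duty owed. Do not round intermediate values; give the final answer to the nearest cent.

€5,651.30

1 January – 28 April 2021: 5,065 kg at €0.54/kg → €2,735.10
29 April – 31 December 2021: 29,162 kg at €0.10/kg → €2,916.20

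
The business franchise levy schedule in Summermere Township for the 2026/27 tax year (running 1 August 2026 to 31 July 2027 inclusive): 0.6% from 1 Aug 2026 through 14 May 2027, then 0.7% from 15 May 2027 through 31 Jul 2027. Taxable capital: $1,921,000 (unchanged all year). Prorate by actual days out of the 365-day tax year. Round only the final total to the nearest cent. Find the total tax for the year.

1 Aug 2026 – 14 May 2027: 287 days at 0.6% → $1,921,000 × 0.6% × 287/365 = $9,062.9096
15 May – 31 Jul 2027: 78 days at 0.7% → $1,921,000 × 0.7% × 78/365 = $2,873.6055
Total = $11,936.5151

$11,936.52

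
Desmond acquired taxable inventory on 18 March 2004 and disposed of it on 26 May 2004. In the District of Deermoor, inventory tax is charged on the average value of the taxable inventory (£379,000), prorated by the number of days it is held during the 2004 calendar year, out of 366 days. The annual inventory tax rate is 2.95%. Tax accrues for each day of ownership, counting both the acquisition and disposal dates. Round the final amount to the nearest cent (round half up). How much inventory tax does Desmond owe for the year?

Days held (18 March – 26 May 2004): 70 out of 366
Tax = £379,000 × 2.95% × 70/366 = £2,138.3470

£2,138.35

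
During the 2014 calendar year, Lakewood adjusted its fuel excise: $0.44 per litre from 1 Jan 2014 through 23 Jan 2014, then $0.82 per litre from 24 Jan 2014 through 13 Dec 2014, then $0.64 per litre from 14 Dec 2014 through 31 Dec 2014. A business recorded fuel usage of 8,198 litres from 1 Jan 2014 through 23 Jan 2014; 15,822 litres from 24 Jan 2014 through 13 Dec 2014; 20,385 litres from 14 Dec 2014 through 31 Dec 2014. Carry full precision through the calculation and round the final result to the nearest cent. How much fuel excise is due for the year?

1 Jan – 23 Jan 2014: 8,198 litres at $0.44/litre → $3607.12
24 Jan – 13 Dec 2014: 15,822 litres at $0.82/litre → $12974.04
14 Dec – 31 Dec 2014: 20,385 litres at $0.64/litre → $13046.40

$29627.56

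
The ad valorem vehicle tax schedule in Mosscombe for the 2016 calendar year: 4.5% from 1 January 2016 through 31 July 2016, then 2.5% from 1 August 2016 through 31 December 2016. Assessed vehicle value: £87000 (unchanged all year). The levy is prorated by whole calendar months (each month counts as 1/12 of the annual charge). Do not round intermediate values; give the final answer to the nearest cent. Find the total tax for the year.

£3190.00

1 January – 31 July 2016: 7 months at 4.5% → £87000 × 4.5% × 7/12 = £2283.7500
1 August – 31 December 2016: 5 months at 2.5% → £87000 × 2.5% × 5/12 = £906.2500
Total = £3190.0000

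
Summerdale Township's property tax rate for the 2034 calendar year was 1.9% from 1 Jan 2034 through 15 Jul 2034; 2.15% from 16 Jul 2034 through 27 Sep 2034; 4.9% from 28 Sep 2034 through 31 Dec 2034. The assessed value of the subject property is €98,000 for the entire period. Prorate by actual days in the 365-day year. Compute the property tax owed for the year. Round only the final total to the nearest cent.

1 Jan – 15 Jul 2034: 196 days at 1.9% → €98,000 × 1.9% × 196/365 = €999.8685
16 Jul – 27 Sep 2034: 74 days at 2.15% → €98,000 × 2.15% × 74/365 = €427.1726
28 Sep – 31 Dec 2034: 95 days at 4.9% → €98,000 × 4.9% × 95/365 = €1,249.8356
Total = €2,676.8767

€2,676.88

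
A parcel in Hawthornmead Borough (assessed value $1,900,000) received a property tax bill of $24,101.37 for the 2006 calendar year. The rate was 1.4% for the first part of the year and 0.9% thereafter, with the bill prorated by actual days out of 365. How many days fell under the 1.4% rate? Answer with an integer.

Let d = days at the first rate; then 365 − d days at the second rate.
$1,900,000 × [1.4%·d + 0.9%·(365−d)] / 365 = $24,101.37
Solving gives d = 269, so the new rate took effect on September 27, 2006.

269 days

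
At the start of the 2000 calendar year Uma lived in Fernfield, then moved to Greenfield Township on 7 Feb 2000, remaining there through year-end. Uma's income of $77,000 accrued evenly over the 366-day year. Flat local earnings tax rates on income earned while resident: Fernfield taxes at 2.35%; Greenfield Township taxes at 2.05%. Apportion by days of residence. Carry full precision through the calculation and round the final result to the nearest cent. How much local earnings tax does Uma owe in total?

$1,601.85

Fernfield, 1 Jan – 6 Feb 2000: 37 days → $77,000 × 2.35% × 37/366 = $182.9276
Greenfield Township, 7 Feb – 31 Dec 2000: 329 days → $77,000 × 2.05% × 329/366 = $1,418.9249
Total = $1,601.8525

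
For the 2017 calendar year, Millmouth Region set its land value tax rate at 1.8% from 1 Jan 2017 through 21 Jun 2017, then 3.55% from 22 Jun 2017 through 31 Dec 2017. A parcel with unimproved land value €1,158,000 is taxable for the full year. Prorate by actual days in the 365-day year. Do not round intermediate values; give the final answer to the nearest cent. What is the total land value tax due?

1 Jan – 21 Jun 2017: 172 days at 1.8% → €1,158,000 × 1.8% × 172/365 = €9,822.3781
22 Jun – 31 Dec 2017: 193 days at 3.55% → €1,158,000 × 3.55% × 193/365 = €21,737.0877
Total = €31,559.4658

€31,559.47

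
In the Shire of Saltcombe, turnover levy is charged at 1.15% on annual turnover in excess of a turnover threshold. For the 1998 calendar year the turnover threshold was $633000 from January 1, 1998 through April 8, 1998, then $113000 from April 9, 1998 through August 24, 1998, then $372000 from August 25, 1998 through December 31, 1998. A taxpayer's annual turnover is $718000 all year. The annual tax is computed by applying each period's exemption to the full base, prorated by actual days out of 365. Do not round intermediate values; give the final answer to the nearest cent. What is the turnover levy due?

January 1 – April 8, 1998: 98 days, exemption $633000 → ($718000 − $633000) × 1.15% × 98/365 = $262.4521
April 9 – August 24, 1998: 138 days, exemption $113000 → ($718000 − $113000) × 1.15% × 138/365 = $2630.5068
August 25 – December 31, 1998: 129 days, exemption $372000 → ($718000 − $372000) × 1.15% × 129/365 = $1406.2767
Total = $4299.2356

$4299.24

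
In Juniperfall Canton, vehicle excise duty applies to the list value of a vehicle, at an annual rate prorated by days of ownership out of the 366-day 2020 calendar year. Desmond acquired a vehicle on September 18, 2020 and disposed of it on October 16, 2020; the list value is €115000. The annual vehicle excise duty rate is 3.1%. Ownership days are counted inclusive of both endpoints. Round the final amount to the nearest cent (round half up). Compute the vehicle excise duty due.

Days held (September 18 – October 16, 2020): 29 out of 366
Tax = €115000 × 3.1% × 29/366 = €282.4727

€282.47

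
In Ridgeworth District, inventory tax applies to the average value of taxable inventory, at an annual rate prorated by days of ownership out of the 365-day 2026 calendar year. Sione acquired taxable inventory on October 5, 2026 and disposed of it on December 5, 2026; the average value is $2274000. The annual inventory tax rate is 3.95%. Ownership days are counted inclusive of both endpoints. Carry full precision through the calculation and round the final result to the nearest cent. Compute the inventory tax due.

Days held (October 5 – December 5, 2026): 62 out of 365
Tax = $2274000 × 3.95% × 62/365 = $15257.6055

$15257.61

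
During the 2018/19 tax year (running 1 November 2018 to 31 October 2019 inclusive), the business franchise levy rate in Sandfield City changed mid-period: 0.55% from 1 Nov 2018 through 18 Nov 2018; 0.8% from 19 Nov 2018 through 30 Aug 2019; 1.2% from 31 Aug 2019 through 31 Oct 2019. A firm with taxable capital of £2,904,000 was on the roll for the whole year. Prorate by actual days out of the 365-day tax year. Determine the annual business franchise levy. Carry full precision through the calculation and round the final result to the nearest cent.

1 Nov – 18 Nov 2018: 18 days at 0.55% → £2,904,000 × 0.55% × 18/365 = £787.6603
19 Nov 2018 – 30 Aug 2019: 285 days at 0.8% → £2,904,000 × 0.8% × 285/365 = £18,140.0548
31 Aug – 31 Oct 2019: 62 days at 1.2% → £2,904,000 × 1.2% × 62/365 = £5,919.3863
Total = £24,847.1014

£24,847.10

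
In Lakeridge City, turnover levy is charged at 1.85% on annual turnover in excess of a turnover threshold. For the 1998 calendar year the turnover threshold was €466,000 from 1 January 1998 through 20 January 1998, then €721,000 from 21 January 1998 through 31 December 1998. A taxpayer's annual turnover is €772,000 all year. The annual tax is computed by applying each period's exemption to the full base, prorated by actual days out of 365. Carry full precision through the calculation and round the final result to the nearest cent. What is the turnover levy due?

€1,201.99

1 January – 20 January 1998: 20 days, exemption €466,000 → (€772,000 − €466,000) × 1.85% × 20/365 = €310.1918
21 January – 31 December 1998: 345 days, exemption €721,000 → (€772,000 − €721,000) × 1.85% × 345/365 = €891.8014
Total = €1,201.9932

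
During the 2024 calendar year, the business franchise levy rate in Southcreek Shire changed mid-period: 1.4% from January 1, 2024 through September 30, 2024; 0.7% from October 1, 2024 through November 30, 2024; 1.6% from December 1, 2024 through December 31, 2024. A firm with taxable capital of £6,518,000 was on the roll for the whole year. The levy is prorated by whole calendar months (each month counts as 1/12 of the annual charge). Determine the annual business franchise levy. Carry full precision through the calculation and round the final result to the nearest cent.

£84,734.00

January 1 – September 30, 2024: 9 months at 1.4% → £6,518,000 × 1.4% × 9/12 = £68,439.0000
October 1 – November 30, 2024: 2 months at 0.7% → £6,518,000 × 0.7% × 2/12 = £7,604.3333
December 1 – December 31, 2024: 1 month at 1.6% → £6,518,000 × 1.6% × 1/12 = £8,690.6667
Total = £84,734.0000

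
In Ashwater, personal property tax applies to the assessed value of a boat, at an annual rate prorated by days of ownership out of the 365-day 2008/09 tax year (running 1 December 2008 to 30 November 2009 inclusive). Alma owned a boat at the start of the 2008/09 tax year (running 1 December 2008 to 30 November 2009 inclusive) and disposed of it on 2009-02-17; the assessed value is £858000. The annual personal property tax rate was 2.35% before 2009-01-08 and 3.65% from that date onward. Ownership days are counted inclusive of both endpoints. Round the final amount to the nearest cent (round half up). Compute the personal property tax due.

£5616.96

2008-12-01 to 2009-01-07: 38 days at 2.35% → £858000 × 2.35% × 38/365 = £2099.1616
2009-01-08 to 2009-02-17: 41 days at 3.65% → £858000 × 3.65% × 41/365 = £3517.8000
Total = £5616.9616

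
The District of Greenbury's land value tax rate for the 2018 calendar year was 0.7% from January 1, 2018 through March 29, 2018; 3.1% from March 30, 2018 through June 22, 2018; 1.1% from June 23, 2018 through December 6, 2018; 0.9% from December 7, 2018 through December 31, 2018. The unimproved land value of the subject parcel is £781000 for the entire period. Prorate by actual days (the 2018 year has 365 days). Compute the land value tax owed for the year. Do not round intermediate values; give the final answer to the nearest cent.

January 1 – March 29, 2018: 88 days at 0.7% → £781000 × 0.7% × 88/365 = £1318.0712
March 30 – June 22, 2018: 85 days at 3.1% → £781000 × 3.1% × 85/365 = £5638.1781
June 23 – December 6, 2018: 167 days at 1.1% → £781000 × 1.1% × 167/365 = £3930.6767
December 7 – December 31, 2018: 25 days at 0.9% → £781000 × 0.9% × 25/365 = £481.4384
Total = £11368.3644

£11368.36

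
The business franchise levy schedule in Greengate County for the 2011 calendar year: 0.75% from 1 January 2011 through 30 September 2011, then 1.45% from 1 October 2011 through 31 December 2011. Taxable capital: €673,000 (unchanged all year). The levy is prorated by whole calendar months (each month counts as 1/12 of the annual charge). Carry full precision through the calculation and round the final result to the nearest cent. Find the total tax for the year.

1 January – 30 September 2011: 9 months at 0.75% → €673,000 × 0.75% × 9/12 = €3,785.6250
1 October – 31 December 2011: 3 months at 1.45% → €673,000 × 1.45% × 3/12 = €2,439.6250
Total = €6,225.2500

€6,225.25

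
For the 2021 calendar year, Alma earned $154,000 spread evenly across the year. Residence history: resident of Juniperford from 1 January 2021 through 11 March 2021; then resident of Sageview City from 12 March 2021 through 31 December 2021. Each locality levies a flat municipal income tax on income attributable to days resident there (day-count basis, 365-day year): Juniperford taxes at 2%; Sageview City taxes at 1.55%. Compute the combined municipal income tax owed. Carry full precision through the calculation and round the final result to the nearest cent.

$2,519.90

Juniperford, 1 January – 11 March 2021: 70 days → $154,000 × 2% × 70/365 = $590.6849
Sageview City, 12 March – 31 December 2021: 295 days → $154,000 × 1.55% × 295/365 = $1,929.2192
Total = $2,519.9041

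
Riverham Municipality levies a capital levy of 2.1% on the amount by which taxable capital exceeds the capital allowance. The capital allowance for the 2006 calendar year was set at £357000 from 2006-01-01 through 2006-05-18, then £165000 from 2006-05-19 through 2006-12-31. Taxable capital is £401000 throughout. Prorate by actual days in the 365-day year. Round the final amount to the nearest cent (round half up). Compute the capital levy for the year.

£3431.57

2006-01-01 to 2006-05-18: 138 days, exemption £357000 → (£401000 − £357000) × 2.1% × 138/365 = £349.3479
2006-05-19 to 2006-12-31: 227 days, exemption £165000 → (£401000 − £165000) × 2.1% × 227/365 = £3082.2247
Total = £3431.5726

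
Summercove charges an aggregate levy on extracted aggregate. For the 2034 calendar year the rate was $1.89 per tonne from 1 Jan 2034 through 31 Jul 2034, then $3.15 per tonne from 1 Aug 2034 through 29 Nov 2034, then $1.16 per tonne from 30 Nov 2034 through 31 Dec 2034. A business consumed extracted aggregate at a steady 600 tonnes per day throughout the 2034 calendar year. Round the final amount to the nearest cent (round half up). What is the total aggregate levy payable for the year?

$491370.00

1 Jan – 31 Jul 2034: 212 days × 600 tonnes/day = 127,200 tonnes at $1.89/tonne → $240408.00
1 Aug – 29 Nov 2034: 121 days × 600 tonnes/day = 72,600 tonnes at $3.15/tonne → $228690.00
30 Nov – 31 Dec 2034: 32 days × 600 tonnes/day = 19,200 tonnes at $1.16/tonne → $22272.00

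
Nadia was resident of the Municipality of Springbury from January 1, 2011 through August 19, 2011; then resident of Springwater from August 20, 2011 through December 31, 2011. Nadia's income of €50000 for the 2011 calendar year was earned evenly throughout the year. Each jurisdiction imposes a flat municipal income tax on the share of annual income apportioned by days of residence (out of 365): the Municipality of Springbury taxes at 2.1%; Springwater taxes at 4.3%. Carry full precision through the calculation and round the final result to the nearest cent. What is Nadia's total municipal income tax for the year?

The Municipality of Springbury, January 1 – August 19, 2011: 231 days → €50000 × 2.1% × 231/365 = €664.5205
Springwater, August 20 – December 31, 2011: 134 days → €50000 × 4.3% × 134/365 = €789.3151
Total = €1453.8356

€1453.84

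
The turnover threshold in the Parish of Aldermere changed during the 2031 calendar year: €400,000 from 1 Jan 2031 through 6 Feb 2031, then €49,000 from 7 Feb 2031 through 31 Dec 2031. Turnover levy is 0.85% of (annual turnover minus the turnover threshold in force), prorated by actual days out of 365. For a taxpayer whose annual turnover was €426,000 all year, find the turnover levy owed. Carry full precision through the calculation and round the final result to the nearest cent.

€2,902.06

1 Jan – 6 Feb 2031: 37 days, exemption €400,000 → (€426,000 − €400,000) × 0.85% × 37/365 = €22.4027
7 Feb – 31 Dec 2031: 328 days, exemption €49,000 → (€426,000 − €49,000) × 0.85% × 328/365 = €2,879.6603
Total = €2,902.0630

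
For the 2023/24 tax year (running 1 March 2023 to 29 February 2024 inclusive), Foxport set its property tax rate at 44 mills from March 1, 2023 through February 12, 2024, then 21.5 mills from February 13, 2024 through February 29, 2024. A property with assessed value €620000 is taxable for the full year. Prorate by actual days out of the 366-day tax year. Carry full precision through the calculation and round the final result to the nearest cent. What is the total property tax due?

€26632.05

March 1, 2023 – February 12, 2024: 349 days at 44 mills → €620000 × 4.4% × 349/366 = €26012.8962
February 13 – February 29, 2024: 17 days at 21.5 mills → €620000 × 2.15% × 17/366 = €619.1530
Total = €26632.0492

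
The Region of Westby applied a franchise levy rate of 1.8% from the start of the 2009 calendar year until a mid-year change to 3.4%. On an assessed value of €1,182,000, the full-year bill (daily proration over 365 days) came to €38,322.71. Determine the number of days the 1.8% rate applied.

36 days

Let d = days at the first rate; then 365 − d days at the second rate.
€1,182,000 × [1.8%·d + 3.4%·(365−d)] / 365 = €38,322.71
Solving gives d = 36, so the new rate took effect on February 6, 2009.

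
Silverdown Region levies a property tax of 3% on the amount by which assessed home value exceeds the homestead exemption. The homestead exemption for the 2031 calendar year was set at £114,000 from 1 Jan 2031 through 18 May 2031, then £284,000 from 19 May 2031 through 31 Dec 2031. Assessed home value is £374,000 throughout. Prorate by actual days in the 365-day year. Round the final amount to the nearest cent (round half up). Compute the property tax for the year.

1 Jan – 18 May 2031: 138 days, exemption £114,000 → (£374,000 − £114,000) × 3% × 138/365 = £2,949.0411
19 May – 31 Dec 2031: 227 days, exemption £284,000 → (£374,000 − £284,000) × 3% × 227/365 = £1,679.1781
Total = £4,628.2192

£4,628.22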